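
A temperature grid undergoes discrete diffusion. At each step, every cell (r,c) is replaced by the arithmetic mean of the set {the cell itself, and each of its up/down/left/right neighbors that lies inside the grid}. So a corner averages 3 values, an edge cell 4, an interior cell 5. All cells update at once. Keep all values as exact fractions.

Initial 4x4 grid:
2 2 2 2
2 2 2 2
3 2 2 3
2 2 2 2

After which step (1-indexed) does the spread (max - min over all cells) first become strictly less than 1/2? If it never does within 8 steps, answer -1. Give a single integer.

Answer: 1

Derivation:
Step 1: max=7/3, min=2, spread=1/3
  -> spread < 1/2 first at step 1
Step 2: max=271/120, min=2, spread=31/120
Step 3: max=2371/1080, min=613/300, spread=821/5400
Step 4: max=70417/32400, min=18547/9000, spread=18239/162000
Step 5: max=421079/194400, min=560689/270000, spread=434573/4860000
Step 6: max=62929669/29160000, min=3379883/1620000, spread=83671/1166400
Step 7: max=1883147851/874800000, min=508802173/243000000, spread=257300141/4374000000
Step 8: max=9398744219/4374000000, min=15304525567/7290000000, spread=540072197/10935000000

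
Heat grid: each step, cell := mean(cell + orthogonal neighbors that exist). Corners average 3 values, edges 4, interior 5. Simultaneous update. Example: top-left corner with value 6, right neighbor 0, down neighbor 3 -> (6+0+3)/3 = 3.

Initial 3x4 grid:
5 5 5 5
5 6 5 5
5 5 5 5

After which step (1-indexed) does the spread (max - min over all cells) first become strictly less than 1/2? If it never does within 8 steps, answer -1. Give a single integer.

Step 1: max=21/4, min=5, spread=1/4
  -> spread < 1/2 first at step 1
Step 2: max=523/100, min=5, spread=23/100
Step 3: max=24811/4800, min=2013/400, spread=131/960
Step 4: max=222551/43200, min=36391/7200, spread=841/8640
Step 5: max=88942051/17280000, min=7293373/1440000, spread=56863/691200
Step 6: max=799134341/155520000, min=65789543/12960000, spread=386393/6220800
Step 7: max=319433723131/62208000000, min=26340358813/5184000000, spread=26795339/497664000
Step 8: max=19146215714129/3732480000000, min=1582286149667/311040000000, spread=254051069/5971968000

Answer: 1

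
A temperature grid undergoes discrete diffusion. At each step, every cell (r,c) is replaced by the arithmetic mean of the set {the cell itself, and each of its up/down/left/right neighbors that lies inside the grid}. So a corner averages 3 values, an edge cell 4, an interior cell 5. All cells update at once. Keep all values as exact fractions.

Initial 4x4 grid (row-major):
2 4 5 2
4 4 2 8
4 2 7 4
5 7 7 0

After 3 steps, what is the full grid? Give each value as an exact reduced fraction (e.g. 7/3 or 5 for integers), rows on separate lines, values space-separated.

Answer: 7457/2160 13771/3600 4733/1200 3149/720
27737/7200 23051/6000 8807/2000 3407/800
30329/7200 5461/1200 26419/6000 33079/7200
10283/2160 4243/900 1082/225 9649/2160

Derivation:
After step 1:
  10/3 15/4 13/4 5
  7/2 16/5 26/5 4
  15/4 24/5 22/5 19/4
  16/3 21/4 21/4 11/3
After step 2:
  127/36 203/60 43/10 49/12
  827/240 409/100 401/100 379/80
  1043/240 107/25 122/25 1009/240
  43/9 619/120 557/120 41/9
After step 3:
  7457/2160 13771/3600 4733/1200 3149/720
  27737/7200 23051/6000 8807/2000 3407/800
  30329/7200 5461/1200 26419/6000 33079/7200
  10283/2160 4243/900 1082/225 9649/2160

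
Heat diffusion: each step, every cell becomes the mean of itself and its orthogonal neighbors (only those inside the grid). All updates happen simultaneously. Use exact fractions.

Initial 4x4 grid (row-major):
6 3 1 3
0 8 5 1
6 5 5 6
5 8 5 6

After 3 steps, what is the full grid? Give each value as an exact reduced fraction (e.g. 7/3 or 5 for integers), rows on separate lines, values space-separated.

After step 1:
  3 9/2 3 5/3
  5 21/5 4 15/4
  4 32/5 26/5 9/2
  19/3 23/4 6 17/3
After step 2:
  25/6 147/40 79/24 101/36
  81/20 241/50 403/100 167/48
  163/30 511/100 261/50 1147/240
  193/36 1469/240 1357/240 97/18
After step 3:
  1427/360 2393/600 6211/1800 1379/432
  1847/400 4337/1000 25009/6000 27169/7200
  17959/3600 6409/1200 3719/750 33961/7200
  12179/2160 40043/7200 40291/7200 712/135

Answer: 1427/360 2393/600 6211/1800 1379/432
1847/400 4337/1000 25009/6000 27169/7200
17959/3600 6409/1200 3719/750 33961/7200
12179/2160 40043/7200 40291/7200 712/135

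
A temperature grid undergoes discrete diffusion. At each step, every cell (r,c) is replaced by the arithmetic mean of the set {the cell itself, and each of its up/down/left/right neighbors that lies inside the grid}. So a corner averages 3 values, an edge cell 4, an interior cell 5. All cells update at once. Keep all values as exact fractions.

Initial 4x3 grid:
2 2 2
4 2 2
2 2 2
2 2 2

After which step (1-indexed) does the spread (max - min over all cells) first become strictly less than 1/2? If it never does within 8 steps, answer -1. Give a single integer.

Step 1: max=8/3, min=2, spread=2/3
Step 2: max=151/60, min=2, spread=31/60
Step 3: max=1291/540, min=2, spread=211/540
  -> spread < 1/2 first at step 3
Step 4: max=124897/54000, min=1847/900, spread=14077/54000
Step 5: max=1112407/486000, min=111683/54000, spread=5363/24300
Step 6: max=32900809/14580000, min=62869/30000, spread=93859/583200
Step 7: max=1959874481/874800000, min=102536467/48600000, spread=4568723/34992000
Step 8: max=116756435629/52488000000, min=3097618889/1458000000, spread=8387449/83980800

Answer: 3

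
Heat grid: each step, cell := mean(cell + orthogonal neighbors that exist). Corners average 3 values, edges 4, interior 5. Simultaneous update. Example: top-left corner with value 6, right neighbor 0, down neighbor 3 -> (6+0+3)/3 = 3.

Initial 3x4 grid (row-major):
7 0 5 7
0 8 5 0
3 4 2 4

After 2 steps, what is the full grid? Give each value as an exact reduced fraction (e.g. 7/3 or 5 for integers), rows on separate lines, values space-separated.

After step 1:
  7/3 5 17/4 4
  9/2 17/5 4 4
  7/3 17/4 15/4 2
After step 2:
  71/18 899/240 69/16 49/12
  377/120 423/100 97/25 7/2
  133/36 103/30 7/2 13/4

Answer: 71/18 899/240 69/16 49/12
377/120 423/100 97/25 7/2
133/36 103/30 7/2 13/4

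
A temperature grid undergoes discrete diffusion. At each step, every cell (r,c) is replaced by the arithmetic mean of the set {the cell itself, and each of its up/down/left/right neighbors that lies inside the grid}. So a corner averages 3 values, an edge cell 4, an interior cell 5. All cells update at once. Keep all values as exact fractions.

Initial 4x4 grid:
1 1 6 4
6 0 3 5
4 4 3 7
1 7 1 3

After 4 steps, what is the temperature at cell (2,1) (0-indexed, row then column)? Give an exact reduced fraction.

Step 1: cell (2,1) = 18/5
Step 2: cell (2,1) = 17/5
Step 3: cell (2,1) = 6857/2000
Step 4: cell (2,1) = 68669/20000
Full grid after step 4:
  11623/4050 332813/108000 127687/36000 84991/21600
  330383/108000 36133/11250 72527/20000 286319/72000
  120529/36000 68669/20000 33191/9000 847429/216000
  15161/4320 256253/72000 795319/216000 62389/16200

Answer: 68669/20000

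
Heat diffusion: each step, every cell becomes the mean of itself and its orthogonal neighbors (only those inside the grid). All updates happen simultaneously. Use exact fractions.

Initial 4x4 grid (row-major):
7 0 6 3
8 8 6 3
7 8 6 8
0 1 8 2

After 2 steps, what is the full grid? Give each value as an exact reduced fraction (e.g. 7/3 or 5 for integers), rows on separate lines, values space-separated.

Answer: 71/12 5 47/10 17/4
97/16 611/100 111/20 391/80
263/48 146/25 28/5 459/80
38/9 103/24 217/40 5

Derivation:
After step 1:
  5 21/4 15/4 4
  15/2 6 29/5 5
  23/4 6 36/5 19/4
  8/3 17/4 17/4 6
After step 2:
  71/12 5 47/10 17/4
  97/16 611/100 111/20 391/80
  263/48 146/25 28/5 459/80
  38/9 103/24 217/40 5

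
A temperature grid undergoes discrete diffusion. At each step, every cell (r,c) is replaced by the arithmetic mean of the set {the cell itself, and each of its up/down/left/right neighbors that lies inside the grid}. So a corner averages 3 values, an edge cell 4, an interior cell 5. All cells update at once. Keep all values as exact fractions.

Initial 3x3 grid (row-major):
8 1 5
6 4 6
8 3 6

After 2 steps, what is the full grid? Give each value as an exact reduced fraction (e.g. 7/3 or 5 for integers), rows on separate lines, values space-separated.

Answer: 16/3 35/8 55/12
127/24 51/10 73/16
209/36 239/48 31/6

Derivation:
After step 1:
  5 9/2 4
  13/2 4 21/4
  17/3 21/4 5
After step 2:
  16/3 35/8 55/12
  127/24 51/10 73/16
  209/36 239/48 31/6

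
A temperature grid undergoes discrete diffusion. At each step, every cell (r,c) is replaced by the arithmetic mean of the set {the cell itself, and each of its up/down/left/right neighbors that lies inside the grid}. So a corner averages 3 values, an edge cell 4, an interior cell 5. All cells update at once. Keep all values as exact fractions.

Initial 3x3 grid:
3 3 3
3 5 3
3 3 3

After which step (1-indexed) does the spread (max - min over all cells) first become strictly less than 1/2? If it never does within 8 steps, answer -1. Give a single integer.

Answer: 2

Derivation:
Step 1: max=7/2, min=3, spread=1/2
Step 2: max=87/25, min=129/40, spread=51/200
  -> spread < 1/2 first at step 2
Step 3: max=8023/2400, min=587/180, spread=589/7200
Step 4: max=49943/15000, min=473081/144000, spread=31859/720000
Step 5: max=28611607/8640000, min=2964721/900000, spread=751427/43200000
Step 6: max=178634687/54000000, min=1710263129/518400000, spread=23149331/2592000000
Step 7: max=102794654263/31104000000, min=10694931889/3240000000, spread=616540643/155520000000
Step 8: max=642312453983/194400000000, min=6162652008761/1866240000000, spread=17737747379/9331200000000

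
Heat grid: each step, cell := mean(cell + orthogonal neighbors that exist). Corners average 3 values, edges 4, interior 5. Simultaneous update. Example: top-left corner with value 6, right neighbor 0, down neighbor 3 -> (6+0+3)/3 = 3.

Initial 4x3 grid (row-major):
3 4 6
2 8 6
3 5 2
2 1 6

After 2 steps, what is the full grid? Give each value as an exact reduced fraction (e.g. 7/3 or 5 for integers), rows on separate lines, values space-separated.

Answer: 49/12 223/48 193/36
15/4 471/100 247/48
16/5 401/100 341/80
17/6 123/40 15/4

Derivation:
After step 1:
  3 21/4 16/3
  4 5 11/2
  3 19/5 19/4
  2 7/2 3
After step 2:
  49/12 223/48 193/36
  15/4 471/100 247/48
  16/5 401/100 341/80
  17/6 123/40 15/4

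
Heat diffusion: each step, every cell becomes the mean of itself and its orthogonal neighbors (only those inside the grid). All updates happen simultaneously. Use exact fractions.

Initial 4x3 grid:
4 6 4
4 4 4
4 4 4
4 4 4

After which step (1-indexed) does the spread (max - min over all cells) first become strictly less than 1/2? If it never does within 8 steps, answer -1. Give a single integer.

Answer: 3

Derivation:
Step 1: max=14/3, min=4, spread=2/3
Step 2: max=547/120, min=4, spread=67/120
Step 3: max=4757/1080, min=4, spread=437/1080
  -> spread < 1/2 first at step 3
Step 4: max=1885531/432000, min=2009/500, spread=29951/86400
Step 5: max=16767821/3888000, min=13658/3375, spread=206761/777600
Step 6: max=6676995571/1555200000, min=10965671/2700000, spread=14430763/62208000
Step 7: max=398355741689/93312000000, min=881652727/216000000, spread=139854109/746496000
Step 8: max=23817351890251/5598720000000, min=79611228977/19440000000, spread=7114543559/44789760000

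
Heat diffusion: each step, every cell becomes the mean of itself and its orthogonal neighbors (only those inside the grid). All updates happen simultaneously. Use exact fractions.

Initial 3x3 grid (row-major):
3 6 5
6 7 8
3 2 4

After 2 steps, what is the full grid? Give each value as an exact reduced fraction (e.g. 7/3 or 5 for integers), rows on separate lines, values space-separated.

After step 1:
  5 21/4 19/3
  19/4 29/5 6
  11/3 4 14/3
After step 2:
  5 1343/240 211/36
  1153/240 129/25 57/10
  149/36 68/15 44/9

Answer: 5 1343/240 211/36
1153/240 129/25 57/10
149/36 68/15 44/9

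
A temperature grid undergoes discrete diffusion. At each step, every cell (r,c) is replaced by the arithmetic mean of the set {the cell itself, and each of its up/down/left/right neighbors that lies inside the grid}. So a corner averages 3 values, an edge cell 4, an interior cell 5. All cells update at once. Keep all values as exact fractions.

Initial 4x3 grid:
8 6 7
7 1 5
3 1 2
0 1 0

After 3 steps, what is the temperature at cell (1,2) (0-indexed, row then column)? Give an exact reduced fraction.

Step 1: cell (1,2) = 15/4
Step 2: cell (1,2) = 63/16
Step 3: cell (1,2) = 9017/2400
Full grid after step 3:
  16/3 12227/2400 703/144
  5071/1200 8111/2000 9017/2400
  4919/1800 14273/6000 5617/2400
  236/135 10751/7200 349/240

Answer: 9017/2400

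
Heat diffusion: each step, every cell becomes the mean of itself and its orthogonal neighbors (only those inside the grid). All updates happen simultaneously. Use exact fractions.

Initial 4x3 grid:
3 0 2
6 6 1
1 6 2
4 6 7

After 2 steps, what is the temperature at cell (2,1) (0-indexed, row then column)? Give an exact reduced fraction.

Step 1: cell (2,1) = 21/5
Step 2: cell (2,1) = 22/5
Full grid after step 2:
  13/4 211/80 13/6
  301/80 7/2 231/80
  967/240 22/5 319/80
  41/9 1117/240 59/12

Answer: 22/5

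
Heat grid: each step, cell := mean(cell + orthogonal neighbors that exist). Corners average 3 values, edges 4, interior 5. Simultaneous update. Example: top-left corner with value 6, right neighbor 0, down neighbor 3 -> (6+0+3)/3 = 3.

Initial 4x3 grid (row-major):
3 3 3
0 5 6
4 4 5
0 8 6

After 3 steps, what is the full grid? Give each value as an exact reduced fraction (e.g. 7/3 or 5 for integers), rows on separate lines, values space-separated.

Answer: 1051/360 8521/2400 1411/360
3913/1200 3689/1000 5363/1200
1381/400 13237/3000 17329/3600
1447/360 32363/7200 5671/1080

Derivation:
After step 1:
  2 7/2 4
  3 18/5 19/4
  2 26/5 21/4
  4 9/2 19/3
After step 2:
  17/6 131/40 49/12
  53/20 401/100 22/5
  71/20 411/100 323/60
  7/2 601/120 193/36
After step 3:
  1051/360 8521/2400 1411/360
  3913/1200 3689/1000 5363/1200
  1381/400 13237/3000 17329/3600
  1447/360 32363/7200 5671/1080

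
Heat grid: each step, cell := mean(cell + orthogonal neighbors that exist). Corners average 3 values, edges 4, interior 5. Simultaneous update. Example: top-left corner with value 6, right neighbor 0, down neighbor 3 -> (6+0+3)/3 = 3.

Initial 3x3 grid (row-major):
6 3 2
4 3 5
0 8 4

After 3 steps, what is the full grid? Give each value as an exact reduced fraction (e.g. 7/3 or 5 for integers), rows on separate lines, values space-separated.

Answer: 8411/2160 26641/7200 2099/540
54457/14400 3073/750 3149/800
733/180 58307/14400 9421/2160

Derivation:
After step 1:
  13/3 7/2 10/3
  13/4 23/5 7/2
  4 15/4 17/3
After step 2:
  133/36 473/120 31/9
  971/240 93/25 171/40
  11/3 1081/240 155/36
After step 3:
  8411/2160 26641/7200 2099/540
  54457/14400 3073/750 3149/800
  733/180 58307/14400 9421/2160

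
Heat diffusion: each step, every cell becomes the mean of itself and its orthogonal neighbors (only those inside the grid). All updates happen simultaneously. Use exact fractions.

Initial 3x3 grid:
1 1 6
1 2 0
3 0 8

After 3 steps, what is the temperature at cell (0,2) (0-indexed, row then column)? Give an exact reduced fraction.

Answer: 2539/1080

Derivation:
Step 1: cell (0,2) = 7/3
Step 2: cell (0,2) = 53/18
Step 3: cell (0,2) = 2539/1080
Full grid after step 3:
  1111/720 15863/7200 2539/1080
  27151/14400 5881/3000 279/100
  481/270 11867/4800 5593/2160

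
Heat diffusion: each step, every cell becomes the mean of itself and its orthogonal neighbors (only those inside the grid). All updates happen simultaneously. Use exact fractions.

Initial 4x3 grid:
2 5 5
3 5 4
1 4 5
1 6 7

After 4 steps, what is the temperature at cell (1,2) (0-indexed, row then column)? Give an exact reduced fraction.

Step 1: cell (1,2) = 19/4
Step 2: cell (1,2) = 1117/240
Step 3: cell (1,2) = 32809/7200
Step 4: cell (1,2) = 955753/216000
Full grid after step 4:
  474883/129600 384763/96000 563033/129600
  385189/108000 481181/120000 955753/216000
  385139/108000 364667/90000 36339/8000
  236929/64800 1787921/432000 16453/3600

Answer: 955753/216000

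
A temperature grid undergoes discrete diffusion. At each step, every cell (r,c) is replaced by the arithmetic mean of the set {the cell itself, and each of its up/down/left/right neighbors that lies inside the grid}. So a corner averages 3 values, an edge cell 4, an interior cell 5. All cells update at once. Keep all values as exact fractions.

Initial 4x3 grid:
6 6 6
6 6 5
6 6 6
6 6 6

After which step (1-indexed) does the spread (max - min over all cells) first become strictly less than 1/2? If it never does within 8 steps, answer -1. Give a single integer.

Step 1: max=6, min=17/3, spread=1/3
  -> spread < 1/2 first at step 1
Step 2: max=6, min=689/120, spread=31/120
Step 3: max=6, min=6269/1080, spread=211/1080
Step 4: max=10753/1800, min=631103/108000, spread=14077/108000
Step 5: max=644317/108000, min=5691593/972000, spread=5363/48600
Step 6: max=357131/60000, min=171219191/29160000, spread=93859/1166400
Step 7: max=577863533/97200000, min=10287325519/1749600000, spread=4568723/69984000
Step 8: max=17314381111/2916000000, min=618075564371/104976000000, spread=8387449/167961600

Answer: 1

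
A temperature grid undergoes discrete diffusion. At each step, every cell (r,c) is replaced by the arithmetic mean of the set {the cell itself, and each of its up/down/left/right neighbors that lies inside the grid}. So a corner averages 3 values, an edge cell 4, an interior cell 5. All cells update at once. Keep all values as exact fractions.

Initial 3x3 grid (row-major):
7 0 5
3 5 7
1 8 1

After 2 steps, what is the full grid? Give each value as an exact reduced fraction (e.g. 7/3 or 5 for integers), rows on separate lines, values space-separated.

Answer: 139/36 971/240 17/4
239/60 211/50 553/120
47/12 1061/240 163/36

Derivation:
After step 1:
  10/3 17/4 4
  4 23/5 9/2
  4 15/4 16/3
After step 2:
  139/36 971/240 17/4
  239/60 211/50 553/120
  47/12 1061/240 163/36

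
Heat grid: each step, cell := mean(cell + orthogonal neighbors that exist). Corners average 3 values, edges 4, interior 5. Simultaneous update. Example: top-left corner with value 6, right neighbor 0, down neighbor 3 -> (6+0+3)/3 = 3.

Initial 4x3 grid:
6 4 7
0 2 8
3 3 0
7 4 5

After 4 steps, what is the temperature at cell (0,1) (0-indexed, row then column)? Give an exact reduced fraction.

Answer: 3552949/864000

Derivation:
Step 1: cell (0,1) = 19/4
Step 2: cell (0,1) = 1069/240
Step 3: cell (0,1) = 60071/14400
Step 4: cell (0,1) = 3552949/864000
Full grid after step 4:
  488761/129600 3552949/864000 561211/129600
  12269/3375 1370021/360000 891341/216000
  191329/54000 1338221/360000 272647/72000
  481241/129600 3186049/864000 54599/14400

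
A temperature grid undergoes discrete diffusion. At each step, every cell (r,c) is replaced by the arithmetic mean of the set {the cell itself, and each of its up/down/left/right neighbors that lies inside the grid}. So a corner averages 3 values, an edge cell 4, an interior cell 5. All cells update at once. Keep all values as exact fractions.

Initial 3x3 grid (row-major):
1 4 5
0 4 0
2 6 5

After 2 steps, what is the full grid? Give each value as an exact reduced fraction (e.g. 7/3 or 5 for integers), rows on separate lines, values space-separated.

After step 1:
  5/3 7/2 3
  7/4 14/5 7/2
  8/3 17/4 11/3
After step 2:
  83/36 329/120 10/3
  533/240 79/25 389/120
  26/9 803/240 137/36

Answer: 83/36 329/120 10/3
533/240 79/25 389/120
26/9 803/240 137/36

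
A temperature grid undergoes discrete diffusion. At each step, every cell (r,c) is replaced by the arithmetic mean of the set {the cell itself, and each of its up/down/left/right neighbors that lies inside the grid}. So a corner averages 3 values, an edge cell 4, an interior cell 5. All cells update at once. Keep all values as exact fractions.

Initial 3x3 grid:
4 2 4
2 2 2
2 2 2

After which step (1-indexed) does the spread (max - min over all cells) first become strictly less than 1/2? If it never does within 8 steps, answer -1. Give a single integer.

Answer: 3

Derivation:
Step 1: max=3, min=2, spread=1
Step 2: max=49/18, min=2, spread=13/18
Step 3: max=1877/720, min=155/72, spread=109/240
  -> spread < 1/2 first at step 3
Step 4: max=32549/12960, min=3961/1800, spread=20149/64800
Step 5: max=6413933/2592000, min=586891/259200, spread=545023/2592000
Step 6: max=378423751/155520000, min=7411237/3240000, spread=36295/248832
Step 7: max=22547570597/9331200000, min=1799335831/777600000, spread=305773/2985984
Step 8: max=1343058670159/559872000000, min=18094575497/7776000000, spread=2575951/35831808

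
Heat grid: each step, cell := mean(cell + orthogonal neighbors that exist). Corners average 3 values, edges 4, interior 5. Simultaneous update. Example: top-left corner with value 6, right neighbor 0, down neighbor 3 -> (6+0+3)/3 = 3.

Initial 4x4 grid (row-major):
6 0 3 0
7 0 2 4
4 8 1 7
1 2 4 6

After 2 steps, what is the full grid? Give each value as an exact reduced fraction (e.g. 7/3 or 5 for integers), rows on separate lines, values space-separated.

Answer: 65/18 337/120 47/24 41/18
1019/240 149/50 143/50 145/48
175/48 391/100 343/100 1069/240
133/36 37/12 64/15 161/36

Derivation:
After step 1:
  13/3 9/4 5/4 7/3
  17/4 17/5 2 13/4
  5 3 22/5 9/2
  7/3 15/4 13/4 17/3
After step 2:
  65/18 337/120 47/24 41/18
  1019/240 149/50 143/50 145/48
  175/48 391/100 343/100 1069/240
  133/36 37/12 64/15 161/36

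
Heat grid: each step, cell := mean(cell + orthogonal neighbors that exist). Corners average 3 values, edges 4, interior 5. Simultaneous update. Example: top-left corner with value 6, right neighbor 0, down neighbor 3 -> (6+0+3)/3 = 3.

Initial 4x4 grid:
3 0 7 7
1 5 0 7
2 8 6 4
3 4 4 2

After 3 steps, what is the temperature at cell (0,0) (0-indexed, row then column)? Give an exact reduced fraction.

Answer: 2899/1080

Derivation:
Step 1: cell (0,0) = 4/3
Step 2: cell (0,0) = 47/18
Step 3: cell (0,0) = 2899/1080
Full grid after step 3:
  2899/1080 25433/7200 10019/2400 121/24
  22733/7200 10459/3000 4531/1000 11159/2400
  8399/2400 2033/500 3169/750 32789/7200
  23/6 9689/2400 30539/7200 2231/540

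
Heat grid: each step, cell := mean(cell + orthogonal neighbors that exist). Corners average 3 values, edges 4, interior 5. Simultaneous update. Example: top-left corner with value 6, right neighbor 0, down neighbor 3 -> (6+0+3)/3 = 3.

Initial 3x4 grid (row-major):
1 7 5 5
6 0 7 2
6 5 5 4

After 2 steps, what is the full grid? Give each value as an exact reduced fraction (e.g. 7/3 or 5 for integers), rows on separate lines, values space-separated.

After step 1:
  14/3 13/4 6 4
  13/4 5 19/5 9/2
  17/3 4 21/4 11/3
After step 2:
  67/18 227/48 341/80 29/6
  223/48 193/50 491/100 479/120
  155/36 239/48 1003/240 161/36

Answer: 67/18 227/48 341/80 29/6
223/48 193/50 491/100 479/120
155/36 239/48 1003/240 161/36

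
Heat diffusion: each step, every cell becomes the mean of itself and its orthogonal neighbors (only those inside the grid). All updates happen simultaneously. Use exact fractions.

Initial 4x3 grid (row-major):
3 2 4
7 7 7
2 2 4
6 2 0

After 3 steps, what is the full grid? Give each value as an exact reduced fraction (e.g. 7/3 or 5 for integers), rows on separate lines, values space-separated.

Answer: 157/36 997/225 1939/432
1291/300 25877/6000 30959/7200
13927/3600 22187/6000 8593/2400
3637/1080 22379/7200 2143/720

Derivation:
After step 1:
  4 4 13/3
  19/4 5 11/2
  17/4 17/5 13/4
  10/3 5/2 2
After step 2:
  17/4 13/3 83/18
  9/2 453/100 217/48
  59/15 92/25 283/80
  121/36 337/120 31/12
After step 3:
  157/36 997/225 1939/432
  1291/300 25877/6000 30959/7200
  13927/3600 22187/6000 8593/2400
  3637/1080 22379/7200 2143/720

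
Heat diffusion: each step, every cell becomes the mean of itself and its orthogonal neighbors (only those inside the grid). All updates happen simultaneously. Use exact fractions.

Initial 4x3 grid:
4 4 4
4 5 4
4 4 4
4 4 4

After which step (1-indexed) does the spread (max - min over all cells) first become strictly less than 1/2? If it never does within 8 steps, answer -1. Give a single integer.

Answer: 1

Derivation:
Step 1: max=17/4, min=4, spread=1/4
  -> spread < 1/2 first at step 1
Step 2: max=423/100, min=4, spread=23/100
Step 3: max=20011/4800, min=1613/400, spread=131/960
Step 4: max=179351/43200, min=29191/7200, spread=841/8640
Step 5: max=71662051/17280000, min=5853373/1440000, spread=56863/691200
Step 6: max=643614341/155520000, min=52829543/12960000, spread=386393/6220800
Step 7: max=257225723131/62208000000, min=21156358813/5184000000, spread=26795339/497664000
Step 8: max=15413735714129/3732480000000, min=1271246149667/311040000000, spread=254051069/5971968000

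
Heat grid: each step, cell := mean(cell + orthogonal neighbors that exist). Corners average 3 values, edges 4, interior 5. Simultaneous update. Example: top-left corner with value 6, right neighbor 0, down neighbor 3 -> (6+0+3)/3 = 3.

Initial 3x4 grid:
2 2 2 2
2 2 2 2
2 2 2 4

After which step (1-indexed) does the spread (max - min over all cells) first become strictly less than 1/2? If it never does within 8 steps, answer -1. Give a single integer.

Step 1: max=8/3, min=2, spread=2/3
Step 2: max=23/9, min=2, spread=5/9
Step 3: max=257/108, min=2, spread=41/108
  -> spread < 1/2 first at step 3
Step 4: max=30137/12960, min=2, spread=4217/12960
Step 5: max=1764349/777600, min=7279/3600, spread=38417/155520
Step 6: max=104512211/46656000, min=146597/72000, spread=1903471/9331200
Step 7: max=6199709089/2799360000, min=4435759/2160000, spread=18038617/111974400
Step 8: max=369191382851/167961600000, min=401726759/194400000, spread=883978523/6718464000

Answer: 3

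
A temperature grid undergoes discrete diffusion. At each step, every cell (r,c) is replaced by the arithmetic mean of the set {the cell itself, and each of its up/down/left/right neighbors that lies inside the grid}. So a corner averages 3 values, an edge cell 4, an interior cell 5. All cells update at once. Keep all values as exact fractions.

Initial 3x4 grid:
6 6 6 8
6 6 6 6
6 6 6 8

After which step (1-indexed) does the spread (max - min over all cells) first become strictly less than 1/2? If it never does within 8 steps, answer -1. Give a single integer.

Step 1: max=7, min=6, spread=1
Step 2: max=121/18, min=6, spread=13/18
Step 3: max=4757/720, min=6, spread=437/720
Step 4: max=10543/1620, min=871/144, spread=2977/6480
  -> spread < 1/2 first at step 4
Step 5: max=16767821/2592000, min=6829/1125, spread=206761/518400
Step 6: max=998928679/155520000, min=2198147/360000, spread=1973167/6220800
Step 7: max=59705608661/9331200000, min=99258761/16200000, spread=101302493/373248000
Step 8: max=3568029595999/559872000000, min=23913341171/3888000000, spread=996067739/4478976000

Answer: 4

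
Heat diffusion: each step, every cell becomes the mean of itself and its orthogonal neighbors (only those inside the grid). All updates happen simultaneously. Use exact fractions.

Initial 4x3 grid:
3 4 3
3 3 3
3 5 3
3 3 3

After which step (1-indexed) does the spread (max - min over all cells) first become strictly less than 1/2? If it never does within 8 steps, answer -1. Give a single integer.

Step 1: max=18/5, min=3, spread=3/5
Step 2: max=7/2, min=115/36, spread=11/36
  -> spread < 1/2 first at step 2
Step 3: max=4043/1200, min=9373/2880, spread=1651/14400
Step 4: max=8021/2400, min=84863/25920, spread=8819/129600
Step 5: max=35843/10800, min=6813761/2073600, spread=13619/414720
Step 6: max=28635209/8640000, min=61469431/18662400, spread=9565511/466560000
Step 7: max=4119068779/1244160000, min=24609823049/7464960000, spread=836717/59719680
Step 8: max=37049290589/11197440000, min=221668553359/67184640000, spread=25087607/2687385600

Answer: 2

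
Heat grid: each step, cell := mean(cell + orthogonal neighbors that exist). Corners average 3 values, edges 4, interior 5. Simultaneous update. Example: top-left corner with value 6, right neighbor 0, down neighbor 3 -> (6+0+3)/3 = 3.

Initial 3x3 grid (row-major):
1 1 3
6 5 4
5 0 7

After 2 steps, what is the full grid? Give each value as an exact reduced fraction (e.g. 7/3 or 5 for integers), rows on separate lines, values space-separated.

After step 1:
  8/3 5/2 8/3
  17/4 16/5 19/4
  11/3 17/4 11/3
After step 2:
  113/36 331/120 119/36
  827/240 379/100 857/240
  73/18 887/240 38/9

Answer: 113/36 331/120 119/36
827/240 379/100 857/240
73/18 887/240 38/9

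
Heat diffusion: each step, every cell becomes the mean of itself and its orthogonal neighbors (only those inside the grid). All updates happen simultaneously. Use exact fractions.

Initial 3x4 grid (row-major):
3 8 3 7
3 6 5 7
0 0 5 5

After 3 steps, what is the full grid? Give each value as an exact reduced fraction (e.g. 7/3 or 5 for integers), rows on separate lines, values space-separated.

After step 1:
  14/3 5 23/4 17/3
  3 22/5 26/5 6
  1 11/4 15/4 17/3
After step 2:
  38/9 1189/240 1297/240 209/36
  49/15 407/100 251/50 169/30
  9/4 119/40 521/120 185/36
After step 3:
  8959/2160 33571/7200 38131/7200 12127/2160
  3107/900 24343/6000 29363/6000 9719/1800
  1019/360 4091/1200 983/225 5441/1080

Answer: 8959/2160 33571/7200 38131/7200 12127/2160
3107/900 24343/6000 29363/6000 9719/1800
1019/360 4091/1200 983/225 5441/1080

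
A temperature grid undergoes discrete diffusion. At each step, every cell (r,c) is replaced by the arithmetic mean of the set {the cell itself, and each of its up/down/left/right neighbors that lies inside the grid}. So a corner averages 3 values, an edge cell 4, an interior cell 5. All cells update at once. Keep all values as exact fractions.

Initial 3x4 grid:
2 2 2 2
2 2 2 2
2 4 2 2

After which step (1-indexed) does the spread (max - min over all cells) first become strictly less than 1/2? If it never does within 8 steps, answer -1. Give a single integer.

Step 1: max=8/3, min=2, spread=2/3
Step 2: max=151/60, min=2, spread=31/60
Step 3: max=1291/540, min=2, spread=211/540
  -> spread < 1/2 first at step 3
Step 4: max=124897/54000, min=1847/900, spread=14077/54000
Step 5: max=1112407/486000, min=111683/54000, spread=5363/24300
Step 6: max=32900809/14580000, min=62869/30000, spread=93859/583200
Step 7: max=1959874481/874800000, min=102536467/48600000, spread=4568723/34992000
Step 8: max=116756435629/52488000000, min=3097618889/1458000000, spread=8387449/83980800

Answer: 3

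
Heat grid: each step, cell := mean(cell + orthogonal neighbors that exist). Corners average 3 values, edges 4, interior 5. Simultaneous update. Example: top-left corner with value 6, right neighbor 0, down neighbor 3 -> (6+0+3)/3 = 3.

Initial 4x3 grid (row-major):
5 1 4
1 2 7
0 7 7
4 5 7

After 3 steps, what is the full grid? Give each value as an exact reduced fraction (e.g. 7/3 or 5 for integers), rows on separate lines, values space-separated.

Answer: 757/270 5957/1800 182/45
10609/3600 5741/1500 1357/300
1441/400 26129/6000 4861/900
943/240 71311/14400 12107/2160

Derivation:
After step 1:
  7/3 3 4
  2 18/5 5
  3 21/5 7
  3 23/4 19/3
After step 2:
  22/9 97/30 4
  41/15 89/25 49/10
  61/20 471/100 169/30
  47/12 1157/240 229/36
After step 3:
  757/270 5957/1800 182/45
  10609/3600 5741/1500 1357/300
  1441/400 26129/6000 4861/900
  943/240 71311/14400 12107/2160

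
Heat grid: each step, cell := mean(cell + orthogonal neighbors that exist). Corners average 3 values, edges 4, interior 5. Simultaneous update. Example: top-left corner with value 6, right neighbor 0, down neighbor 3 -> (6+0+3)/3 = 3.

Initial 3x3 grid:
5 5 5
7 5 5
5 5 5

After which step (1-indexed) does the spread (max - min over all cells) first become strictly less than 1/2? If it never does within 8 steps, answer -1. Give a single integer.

Step 1: max=17/3, min=5, spread=2/3
Step 2: max=667/120, min=5, spread=67/120
Step 3: max=5837/1080, min=507/100, spread=1807/5400
  -> spread < 1/2 first at step 3
Step 4: max=2317963/432000, min=13861/2700, spread=33401/144000
Step 5: max=20669933/3888000, min=1393391/270000, spread=3025513/19440000
Step 6: max=8240926867/1555200000, min=74755949/14400000, spread=53531/497664
Step 7: max=492592925849/93312000000, min=20231116051/3888000000, spread=450953/5971968
Step 8: max=29502503560603/5598720000000, min=2433808610519/466560000000, spread=3799043/71663616

Answer: 3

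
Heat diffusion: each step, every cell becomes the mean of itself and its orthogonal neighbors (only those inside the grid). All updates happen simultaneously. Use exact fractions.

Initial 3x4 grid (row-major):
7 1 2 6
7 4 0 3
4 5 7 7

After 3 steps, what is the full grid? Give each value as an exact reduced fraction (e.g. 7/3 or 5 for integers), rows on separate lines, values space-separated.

After step 1:
  5 7/2 9/4 11/3
  11/2 17/5 16/5 4
  16/3 5 19/4 17/3
After step 2:
  14/3 283/80 757/240 119/36
  577/120 103/25 88/25 62/15
  95/18 1109/240 1117/240 173/36
After step 3:
  347/80 9287/2400 24331/7200 7627/2160
  33971/7200 3091/750 11749/3000 3547/900
  10589/2160 33611/7200 31681/7200 9787/2160

Answer: 347/80 9287/2400 24331/7200 7627/2160
33971/7200 3091/750 11749/3000 3547/900
10589/2160 33611/7200 31681/7200 9787/2160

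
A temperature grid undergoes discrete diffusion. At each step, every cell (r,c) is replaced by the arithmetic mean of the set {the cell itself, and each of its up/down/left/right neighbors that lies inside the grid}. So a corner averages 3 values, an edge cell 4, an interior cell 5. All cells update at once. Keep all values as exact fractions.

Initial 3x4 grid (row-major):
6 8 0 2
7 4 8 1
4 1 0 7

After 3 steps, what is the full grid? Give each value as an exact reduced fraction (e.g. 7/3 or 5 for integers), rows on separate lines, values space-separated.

Answer: 3947/720 1363/300 4837/1200 367/120
22703/4800 4621/1000 20401/6000 25177/7200
1591/360 2943/800 26647/7200 6691/2160

Derivation:
After step 1:
  7 9/2 9/2 1
  21/4 28/5 13/5 9/2
  4 9/4 4 8/3
After step 2:
  67/12 27/5 63/20 10/3
  437/80 101/25 106/25 323/120
  23/6 317/80 691/240 67/18
After step 3:
  3947/720 1363/300 4837/1200 367/120
  22703/4800 4621/1000 20401/6000 25177/7200
  1591/360 2943/800 26647/7200 6691/2160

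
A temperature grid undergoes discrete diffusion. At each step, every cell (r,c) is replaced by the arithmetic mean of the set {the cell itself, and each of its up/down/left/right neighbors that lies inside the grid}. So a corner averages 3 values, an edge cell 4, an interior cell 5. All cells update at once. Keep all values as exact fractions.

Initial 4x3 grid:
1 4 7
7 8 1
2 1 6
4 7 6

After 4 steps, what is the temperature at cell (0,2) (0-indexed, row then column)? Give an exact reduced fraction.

Step 1: cell (0,2) = 4
Step 2: cell (0,2) = 29/6
Step 3: cell (0,2) = 403/90
Step 4: cell (0,2) = 2489/540
Full grid after step 4:
  133/30 31823/7200 2489/540
  964/225 2271/500 8137/1800
  953/216 159377/36000 1019/216
  56563/12960 80063/17280 60403/12960

Answer: 2489/540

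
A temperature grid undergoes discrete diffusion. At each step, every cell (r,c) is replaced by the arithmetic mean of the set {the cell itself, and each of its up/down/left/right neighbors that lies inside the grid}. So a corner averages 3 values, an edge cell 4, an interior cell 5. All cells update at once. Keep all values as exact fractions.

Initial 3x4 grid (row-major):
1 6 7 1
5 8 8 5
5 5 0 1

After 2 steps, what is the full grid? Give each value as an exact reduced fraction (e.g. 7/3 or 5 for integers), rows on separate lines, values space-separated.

Answer: 19/4 107/20 157/30 163/36
403/80 107/20 99/20 941/240
19/4 97/20 39/10 37/12

Derivation:
After step 1:
  4 11/2 11/2 13/3
  19/4 32/5 28/5 15/4
  5 9/2 7/2 2
After step 2:
  19/4 107/20 157/30 163/36
  403/80 107/20 99/20 941/240
  19/4 97/20 39/10 37/12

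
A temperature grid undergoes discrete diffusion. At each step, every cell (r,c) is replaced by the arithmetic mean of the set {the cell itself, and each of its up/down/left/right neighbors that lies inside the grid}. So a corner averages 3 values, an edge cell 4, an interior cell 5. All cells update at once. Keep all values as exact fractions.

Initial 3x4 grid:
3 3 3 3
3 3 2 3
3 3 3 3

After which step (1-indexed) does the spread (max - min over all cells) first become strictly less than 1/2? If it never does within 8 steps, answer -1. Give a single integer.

Answer: 1

Derivation:
Step 1: max=3, min=11/4, spread=1/4
  -> spread < 1/2 first at step 1
Step 2: max=3, min=277/100, spread=23/100
Step 3: max=1187/400, min=13589/4800, spread=131/960
Step 4: max=21209/7200, min=123049/43200, spread=841/8640
Step 5: max=4226627/1440000, min=49297949/17280000, spread=56863/691200
Step 6: max=37890457/12960000, min=445025659/155520000, spread=386393/6220800
Step 7: max=15131641187/5184000000, min=178230276869/62208000000, spread=26795339/497664000
Step 8: max=906033850333/311040000000, min=10713624285871/3732480000000, spread=254051069/5971968000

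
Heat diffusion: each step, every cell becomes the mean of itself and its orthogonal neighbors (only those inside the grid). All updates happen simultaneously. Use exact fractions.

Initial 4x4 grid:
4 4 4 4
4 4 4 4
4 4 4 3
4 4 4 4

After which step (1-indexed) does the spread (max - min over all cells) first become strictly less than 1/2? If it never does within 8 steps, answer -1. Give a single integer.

Step 1: max=4, min=11/3, spread=1/3
  -> spread < 1/2 first at step 1
Step 2: max=4, min=449/120, spread=31/120
Step 3: max=4, min=4109/1080, spread=211/1080
Step 4: max=4, min=415157/108000, spread=16843/108000
Step 5: max=35921/9000, min=3749357/972000, spread=130111/972000
Step 6: max=2152841/540000, min=112997633/29160000, spread=3255781/29160000
Step 7: max=2148893/540000, min=3398846309/874800000, spread=82360351/874800000
Step 8: max=386293559/97200000, min=102224683109/26244000000, spread=2074577821/26244000000

Answer: 1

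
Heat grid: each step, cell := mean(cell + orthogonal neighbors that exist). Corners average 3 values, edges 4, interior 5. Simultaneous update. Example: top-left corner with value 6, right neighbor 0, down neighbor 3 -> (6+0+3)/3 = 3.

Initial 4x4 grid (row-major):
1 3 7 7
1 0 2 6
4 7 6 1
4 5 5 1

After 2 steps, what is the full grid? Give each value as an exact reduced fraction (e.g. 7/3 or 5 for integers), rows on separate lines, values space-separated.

Answer: 71/36 353/120 551/120 185/36
293/120 309/100 79/20 551/120
427/120 409/100 411/100 421/120
163/36 547/120 481/120 121/36

Derivation:
After step 1:
  5/3 11/4 19/4 20/3
  3/2 13/5 21/5 4
  4 22/5 21/5 7/2
  13/3 21/4 17/4 7/3
After step 2:
  71/36 353/120 551/120 185/36
  293/120 309/100 79/20 551/120
  427/120 409/100 411/100 421/120
  163/36 547/120 481/120 121/36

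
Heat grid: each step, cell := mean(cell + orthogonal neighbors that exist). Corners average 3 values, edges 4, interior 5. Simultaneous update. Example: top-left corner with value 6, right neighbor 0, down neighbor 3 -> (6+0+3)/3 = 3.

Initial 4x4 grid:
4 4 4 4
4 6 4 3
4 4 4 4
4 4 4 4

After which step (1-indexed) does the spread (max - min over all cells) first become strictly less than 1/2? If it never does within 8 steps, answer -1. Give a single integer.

Answer: 3

Derivation:
Step 1: max=9/2, min=11/3, spread=5/6
Step 2: max=22/5, min=137/36, spread=107/180
Step 3: max=1031/240, min=14033/3600, spread=179/450
  -> spread < 1/2 first at step 3
Step 4: max=923/216, min=28421/7200, spread=7037/21600
Step 5: max=685877/162000, min=257467/64800, spread=84419/324000
Step 6: max=2049311/486000, min=25875983/6480000, spread=4344491/19440000
Step 7: max=611381987/145800000, min=233683519/58320000, spread=54346379/291600000
Step 8: max=182735843/43740000, min=35174201591/8748000000, spread=1372967009/8748000000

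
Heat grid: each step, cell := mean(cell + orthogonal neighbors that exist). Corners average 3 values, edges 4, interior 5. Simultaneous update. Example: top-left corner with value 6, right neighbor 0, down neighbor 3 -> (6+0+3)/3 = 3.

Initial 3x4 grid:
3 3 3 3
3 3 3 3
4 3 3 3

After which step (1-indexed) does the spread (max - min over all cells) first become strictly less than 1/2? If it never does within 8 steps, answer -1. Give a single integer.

Answer: 1

Derivation:
Step 1: max=10/3, min=3, spread=1/3
  -> spread < 1/2 first at step 1
Step 2: max=59/18, min=3, spread=5/18
Step 3: max=689/216, min=3, spread=41/216
Step 4: max=81977/25920, min=3, spread=4217/25920
Step 5: max=4874749/1555200, min=21679/7200, spread=38417/311040
Step 6: max=291136211/93312000, min=434597/144000, spread=1903471/18662400
Step 7: max=17397149089/5598720000, min=13075759/4320000, spread=18038617/223948800
Step 8: max=1041037782851/335923200000, min=1179326759/388800000, spread=883978523/13436928000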